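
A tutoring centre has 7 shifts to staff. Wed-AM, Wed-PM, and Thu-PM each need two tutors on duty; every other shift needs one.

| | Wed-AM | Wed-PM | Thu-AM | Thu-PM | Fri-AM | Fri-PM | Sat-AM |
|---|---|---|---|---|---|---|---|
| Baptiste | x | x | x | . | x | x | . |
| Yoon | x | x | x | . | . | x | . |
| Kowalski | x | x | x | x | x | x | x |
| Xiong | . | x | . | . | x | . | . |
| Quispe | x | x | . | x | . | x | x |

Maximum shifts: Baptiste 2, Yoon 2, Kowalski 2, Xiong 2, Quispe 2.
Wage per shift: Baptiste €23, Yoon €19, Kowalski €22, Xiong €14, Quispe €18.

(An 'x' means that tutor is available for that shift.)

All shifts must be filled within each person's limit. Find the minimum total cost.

Thu-PM can only be covered by Kowalski and Quispe, so that assignment is forced.
Picking the cheapest available tutor for each shift independently would cost €178, but that ignores the shift limits.
An optimal schedule: Wed-AM→Yoon+Quispe, Wed-PM→Yoon+Xiong, Thu-AM→Baptiste, Thu-PM→Kowalski+Quispe, Fri-AM→Xiong, Fri-PM→Baptiste, Sat-AM→Kowalski.
Total: 19 + 18 + 19 + 14 + 23 + 22 + 18 + 14 + 23 + 22 = €192.

€192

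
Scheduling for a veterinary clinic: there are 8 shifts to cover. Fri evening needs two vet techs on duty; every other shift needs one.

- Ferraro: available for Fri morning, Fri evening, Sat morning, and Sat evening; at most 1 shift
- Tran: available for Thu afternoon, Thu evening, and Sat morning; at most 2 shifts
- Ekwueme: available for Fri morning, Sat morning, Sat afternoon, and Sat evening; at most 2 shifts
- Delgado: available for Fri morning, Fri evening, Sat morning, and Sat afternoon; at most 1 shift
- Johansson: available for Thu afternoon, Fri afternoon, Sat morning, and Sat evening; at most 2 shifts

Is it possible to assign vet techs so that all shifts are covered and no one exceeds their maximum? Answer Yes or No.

Total capacity is 1+2+2+1+2 = 8 but 9 worker-slots are needed — infeasible.

No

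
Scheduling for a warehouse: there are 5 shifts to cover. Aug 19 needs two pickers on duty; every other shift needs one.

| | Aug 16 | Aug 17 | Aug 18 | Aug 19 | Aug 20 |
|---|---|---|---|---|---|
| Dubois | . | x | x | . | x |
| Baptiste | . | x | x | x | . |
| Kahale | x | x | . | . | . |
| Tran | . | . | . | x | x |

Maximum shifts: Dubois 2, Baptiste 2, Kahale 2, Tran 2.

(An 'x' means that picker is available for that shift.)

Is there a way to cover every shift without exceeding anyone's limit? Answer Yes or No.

Aug 16 can only be covered by Kahale, so that assignment is forced.
Aug 19 can only be covered by Baptiste and Tran, so that assignment is forced.
One valid schedule: Aug 16→Kahale, Aug 17→Baptiste, Aug 18→Dubois, Aug 19→Baptiste+Tran, Aug 20→Dubois.
Loads: Dubois 2/2, Baptiste 2/2, Kahale 1/2, Tran 1/2 — all within limits.

Yes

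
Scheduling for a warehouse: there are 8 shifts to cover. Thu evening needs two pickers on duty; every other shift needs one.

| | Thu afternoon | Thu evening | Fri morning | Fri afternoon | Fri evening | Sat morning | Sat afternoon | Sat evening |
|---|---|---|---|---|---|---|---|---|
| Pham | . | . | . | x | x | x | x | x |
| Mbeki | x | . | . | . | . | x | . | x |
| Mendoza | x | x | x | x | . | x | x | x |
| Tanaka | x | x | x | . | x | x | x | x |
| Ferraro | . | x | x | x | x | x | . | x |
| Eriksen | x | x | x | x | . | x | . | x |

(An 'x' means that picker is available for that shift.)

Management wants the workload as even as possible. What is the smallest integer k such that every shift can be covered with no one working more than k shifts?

2

With 6 pickers and 9 worker-slots to fill, someone must work at least ⌈9/6⌉ = 2 shifts, so k ≥ 2.
k = 2 works: Thu afternoon→Mbeki, Thu evening→Tanaka+Ferraro, Fri morning→Mendoza, Fri afternoon→Mendoza, Fri evening→Pham, Sat morning→Mbeki, Sat afternoon→Pham, Sat evening→Tanaka.
Loads: Pham 2, Mbeki 2, Mendoza 2, Tanaka 2, Ferraro 1, Eriksen 0 — all ≤ 2.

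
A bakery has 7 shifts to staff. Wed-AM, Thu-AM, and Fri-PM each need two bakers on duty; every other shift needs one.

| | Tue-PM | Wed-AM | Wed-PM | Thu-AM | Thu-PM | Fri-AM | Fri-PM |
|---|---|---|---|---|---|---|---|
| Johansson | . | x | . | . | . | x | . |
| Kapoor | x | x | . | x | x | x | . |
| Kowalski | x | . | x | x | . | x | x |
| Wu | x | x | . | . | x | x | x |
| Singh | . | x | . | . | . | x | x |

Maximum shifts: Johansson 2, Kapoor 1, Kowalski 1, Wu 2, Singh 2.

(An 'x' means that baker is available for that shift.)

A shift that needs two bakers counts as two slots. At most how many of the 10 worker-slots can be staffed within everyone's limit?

8

Total capacity across all bakers is 2+1+1+2+2 = 8, and 10 slots are needed, so at most 8 can be filled.
An assignment achieving 8: Tue-PM→Wu, Wed-AM→Johansson+Singh, Wed-PM→Kowalski, Thu-AM→Kapoor, Thu-PM→Wu, Fri-AM→Johansson, Fri-PM→Singh.
Loads: Johansson 2/2, Kapoor 1/1, Kowalski 1/1, Wu 2/2, Singh 2/2.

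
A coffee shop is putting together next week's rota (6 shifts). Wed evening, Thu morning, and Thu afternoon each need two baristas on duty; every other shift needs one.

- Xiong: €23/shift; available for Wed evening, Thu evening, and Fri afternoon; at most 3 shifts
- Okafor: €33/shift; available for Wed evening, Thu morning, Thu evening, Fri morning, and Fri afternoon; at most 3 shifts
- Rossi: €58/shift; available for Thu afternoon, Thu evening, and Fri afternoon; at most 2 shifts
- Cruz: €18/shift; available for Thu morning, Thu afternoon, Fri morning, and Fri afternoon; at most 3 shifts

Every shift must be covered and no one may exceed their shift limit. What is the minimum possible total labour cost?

Wed evening can only be covered by Xiong and Okafor, so that assignment is forced.
Thu morning can only be covered by Okafor and Cruz, so that assignment is forced.
Thu afternoon can only be covered by Rossi and Cruz, so that assignment is forced.
Picking the cheapest available barista for each shift independently would cost €242, but that ignores the shift limits.
An optimal schedule: Wed evening→Xiong+Okafor, Thu morning→Cruz+Okafor, Thu afternoon→Cruz+Rossi, Thu evening→Xiong, Fri morning→Cruz, Fri afternoon→Xiong.
Total: 23 + 33 + 18 + 33 + 18 + 58 + 23 + 18 + 23 = €247.

€247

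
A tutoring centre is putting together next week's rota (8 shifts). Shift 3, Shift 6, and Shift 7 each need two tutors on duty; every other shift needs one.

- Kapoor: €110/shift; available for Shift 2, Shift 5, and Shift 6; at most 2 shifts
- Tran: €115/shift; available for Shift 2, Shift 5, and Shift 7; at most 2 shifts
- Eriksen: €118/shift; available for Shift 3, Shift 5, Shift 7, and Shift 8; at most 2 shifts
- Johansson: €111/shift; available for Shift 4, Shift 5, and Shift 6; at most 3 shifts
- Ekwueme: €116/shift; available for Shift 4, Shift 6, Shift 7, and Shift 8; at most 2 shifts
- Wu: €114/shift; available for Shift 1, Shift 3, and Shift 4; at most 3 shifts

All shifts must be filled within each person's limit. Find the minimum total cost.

Shift 1 can only be covered by Wu, so that assignment is forced.
Shift 3 can only be covered by Eriksen and Wu, so that assignment is forced.
Picking the cheapest available tutor for each shift independently would cost €1245, but that ignores the shift limits.
An optimal schedule: Shift 1→Wu, Shift 2→Kapoor, Shift 3→Wu+Eriksen, Shift 4→Johansson, Shift 5→Johansson, Shift 6→Kapoor+Johansson, Shift 7→Tran+Ekwueme, Shift 8→Ekwueme.
Total: 114 + 110 + 114 + 118 + 111 + 111 + 110 + 111 + 115 + 116 + 116 = €1246.

€1246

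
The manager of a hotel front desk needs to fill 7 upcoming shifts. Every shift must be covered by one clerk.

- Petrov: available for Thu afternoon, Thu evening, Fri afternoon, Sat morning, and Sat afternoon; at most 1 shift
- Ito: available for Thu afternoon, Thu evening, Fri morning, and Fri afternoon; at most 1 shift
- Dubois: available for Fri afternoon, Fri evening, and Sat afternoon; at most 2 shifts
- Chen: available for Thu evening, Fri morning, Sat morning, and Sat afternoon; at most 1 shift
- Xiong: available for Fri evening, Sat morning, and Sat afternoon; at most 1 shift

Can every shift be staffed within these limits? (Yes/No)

No

Total capacity is 1+1+2+1+1 = 6 but 7 worker-slots are needed — infeasible.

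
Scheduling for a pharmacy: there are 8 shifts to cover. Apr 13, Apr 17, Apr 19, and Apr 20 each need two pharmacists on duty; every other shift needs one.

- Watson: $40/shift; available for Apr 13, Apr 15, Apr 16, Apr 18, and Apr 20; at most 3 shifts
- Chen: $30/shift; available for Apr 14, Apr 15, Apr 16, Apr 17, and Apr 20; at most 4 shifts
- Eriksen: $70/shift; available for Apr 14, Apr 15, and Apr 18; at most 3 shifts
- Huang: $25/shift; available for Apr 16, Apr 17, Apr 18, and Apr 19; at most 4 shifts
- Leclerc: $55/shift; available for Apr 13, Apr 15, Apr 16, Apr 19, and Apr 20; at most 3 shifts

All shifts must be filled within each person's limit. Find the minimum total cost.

$410

Apr 13 can only be covered by Watson and Leclerc, so that assignment is forced.
Apr 17 can only be covered by Chen and Huang, so that assignment is forced.
Apr 19 can only be covered by Huang and Leclerc, so that assignment is forced.
Picking the cheapest available pharmacist for each shift independently would cost $410, and that bound is achievable.
An optimal schedule: Apr 13→Watson+Leclerc, Apr 14→Chen, Apr 15→Chen, Apr 16→Huang, Apr 17→Huang+Chen, Apr 18→Huang, Apr 19→Huang+Leclerc, Apr 20→Chen+Watson.
Total: 40 + 55 + 30 + 30 + 25 + 25 + 30 + 25 + 25 + 55 + 30 + 40 = $410.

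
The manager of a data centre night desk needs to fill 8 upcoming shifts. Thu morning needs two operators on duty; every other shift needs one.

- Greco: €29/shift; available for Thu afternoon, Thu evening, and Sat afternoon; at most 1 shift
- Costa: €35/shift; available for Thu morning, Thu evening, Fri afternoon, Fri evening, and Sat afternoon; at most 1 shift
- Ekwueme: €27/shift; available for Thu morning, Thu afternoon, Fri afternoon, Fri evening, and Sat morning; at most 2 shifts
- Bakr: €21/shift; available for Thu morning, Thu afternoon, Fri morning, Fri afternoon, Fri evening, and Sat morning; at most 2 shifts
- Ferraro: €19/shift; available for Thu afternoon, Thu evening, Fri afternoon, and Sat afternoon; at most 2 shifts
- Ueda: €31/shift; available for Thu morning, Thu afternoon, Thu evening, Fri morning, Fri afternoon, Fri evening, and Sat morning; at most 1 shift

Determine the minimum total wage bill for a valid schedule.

Picking the cheapest available operator for each shift independently would cost €187, but that ignores the shift limits.
An optimal schedule: Thu morning→Bakr+Ueda, Thu afternoon→Ferraro, Thu evening→Costa, Fri morning→Bakr, Fri afternoon→Ferraro, Fri evening→Ekwueme, Sat morning→Ekwueme, Sat afternoon→Greco.
Total: 21 + 31 + 19 + 35 + 21 + 19 + 27 + 27 + 29 = €229.

€229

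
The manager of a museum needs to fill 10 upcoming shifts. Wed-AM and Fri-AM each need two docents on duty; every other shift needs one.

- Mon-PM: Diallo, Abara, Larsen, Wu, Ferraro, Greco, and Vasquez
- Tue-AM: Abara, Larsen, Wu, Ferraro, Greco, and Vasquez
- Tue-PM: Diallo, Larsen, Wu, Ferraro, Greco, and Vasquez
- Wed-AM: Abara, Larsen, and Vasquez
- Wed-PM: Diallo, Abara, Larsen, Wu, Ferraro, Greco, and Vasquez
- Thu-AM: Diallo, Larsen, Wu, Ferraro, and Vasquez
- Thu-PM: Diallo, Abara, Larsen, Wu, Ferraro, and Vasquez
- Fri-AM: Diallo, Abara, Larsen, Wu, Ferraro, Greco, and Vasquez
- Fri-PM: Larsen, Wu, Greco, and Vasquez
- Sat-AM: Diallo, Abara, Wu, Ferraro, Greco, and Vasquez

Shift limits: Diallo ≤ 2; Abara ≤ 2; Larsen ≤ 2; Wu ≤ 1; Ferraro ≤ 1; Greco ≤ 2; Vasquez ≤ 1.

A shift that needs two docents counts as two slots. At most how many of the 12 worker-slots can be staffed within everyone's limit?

Total capacity across all docents is 2+2+2+1+1+2+1 = 11, and 12 slots are needed, so at most 11 can be filled.
An assignment achieving 11: Mon-PM→Greco, Tue-AM→Abara, Tue-PM→Diallo, Wed-AM→Abara+Larsen, Wed-PM→Greco, Thu-AM→Diallo, Thu-PM→Wu, Fri-AM→Vasquez, Fri-PM→Larsen, Sat-AM→Ferraro.
Loads: Diallo 2/2, Abara 2/2, Larsen 2/2, Wu 1/1, Ferraro 1/1, Greco 2/2, Vasquez 1/1.

11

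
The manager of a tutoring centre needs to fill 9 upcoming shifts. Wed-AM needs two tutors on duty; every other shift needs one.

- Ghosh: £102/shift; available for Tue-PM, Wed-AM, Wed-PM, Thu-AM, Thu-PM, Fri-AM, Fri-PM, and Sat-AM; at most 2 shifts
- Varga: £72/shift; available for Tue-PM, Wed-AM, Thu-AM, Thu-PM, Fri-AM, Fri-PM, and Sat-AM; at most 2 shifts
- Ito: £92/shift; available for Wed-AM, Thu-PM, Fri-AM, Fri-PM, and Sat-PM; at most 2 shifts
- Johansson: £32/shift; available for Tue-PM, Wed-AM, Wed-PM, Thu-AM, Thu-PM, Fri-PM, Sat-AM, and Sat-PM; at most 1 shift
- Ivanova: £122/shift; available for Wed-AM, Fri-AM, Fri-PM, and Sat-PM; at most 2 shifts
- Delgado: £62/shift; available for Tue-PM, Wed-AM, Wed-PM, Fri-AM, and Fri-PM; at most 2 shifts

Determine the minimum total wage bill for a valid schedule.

£810

Picking the cheapest available tutor for each shift independently would cost £380, but that ignores the shift limits.
An optimal schedule: Tue-PM→Delgado, Wed-AM→Ghosh+Ivanova, Wed-PM→Johansson, Thu-AM→Varga, Thu-PM→Ito, Fri-AM→Delgado, Fri-PM→Ghosh, Sat-AM→Varga, Sat-PM→Ito.
Total: 62 + 102 + 122 + 32 + 72 + 92 + 62 + 102 + 72 + 92 = £810.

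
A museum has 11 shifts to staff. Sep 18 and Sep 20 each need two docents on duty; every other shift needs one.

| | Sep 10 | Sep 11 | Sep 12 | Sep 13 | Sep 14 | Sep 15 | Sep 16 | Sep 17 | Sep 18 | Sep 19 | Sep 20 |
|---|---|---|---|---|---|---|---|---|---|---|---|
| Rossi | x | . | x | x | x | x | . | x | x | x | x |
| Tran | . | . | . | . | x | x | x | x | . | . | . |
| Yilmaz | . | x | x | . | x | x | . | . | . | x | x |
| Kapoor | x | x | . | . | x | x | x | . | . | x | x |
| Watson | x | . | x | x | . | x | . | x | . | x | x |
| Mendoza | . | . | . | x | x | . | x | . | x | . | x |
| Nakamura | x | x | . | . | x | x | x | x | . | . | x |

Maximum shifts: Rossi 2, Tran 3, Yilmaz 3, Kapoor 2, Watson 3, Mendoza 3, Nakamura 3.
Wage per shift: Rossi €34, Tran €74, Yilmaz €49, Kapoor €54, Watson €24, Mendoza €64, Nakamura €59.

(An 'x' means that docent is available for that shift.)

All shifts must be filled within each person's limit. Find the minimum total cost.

€577

Sep 18 can only be covered by Rossi and Mendoza, so that assignment is forced.
Picking the cheapest available docent for each shift independently would cost €437, but that ignores the shift limits.
An optimal schedule: Sep 10→Watson, Sep 11→Yilmaz, Sep 12→Watson, Sep 13→Watson, Sep 14→Yilmaz, Sep 15→Nakamura, Sep 16→Kapoor, Sep 17→Rossi, Sep 18→Rossi+Mendoza, Sep 19→Yilmaz, Sep 20→Kapoor+Nakamura.
Total: 24 + 49 + 24 + 24 + 49 + 59 + 54 + 34 + 34 + 64 + 49 + 54 + 59 = €577.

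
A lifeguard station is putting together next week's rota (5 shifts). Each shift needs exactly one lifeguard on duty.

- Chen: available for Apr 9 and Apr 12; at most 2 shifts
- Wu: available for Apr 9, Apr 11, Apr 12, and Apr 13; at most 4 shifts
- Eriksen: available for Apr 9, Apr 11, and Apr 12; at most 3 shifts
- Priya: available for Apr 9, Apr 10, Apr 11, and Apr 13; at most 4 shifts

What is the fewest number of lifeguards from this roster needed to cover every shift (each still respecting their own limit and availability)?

2

5 slots to fill and no one can take more than 4, so at least ⌈5/4⌉ = 2 lifeguards are needed.
Chen and Priya alone can cover everything: Apr 9→Chen, Apr 10→Priya, Apr 11→Priya, Apr 12→Chen, Apr 13→Priya.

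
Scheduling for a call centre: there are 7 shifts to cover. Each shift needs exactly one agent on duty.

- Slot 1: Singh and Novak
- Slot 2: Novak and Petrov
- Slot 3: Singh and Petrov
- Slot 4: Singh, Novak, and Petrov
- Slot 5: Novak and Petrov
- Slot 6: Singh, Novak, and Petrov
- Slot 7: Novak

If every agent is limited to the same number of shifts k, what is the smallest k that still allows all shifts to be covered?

3

With 3 agents and 7 worker-slots to fill, someone must work at least ⌈7/3⌉ = 3 shifts, so k ≥ 3.
k = 3 works: Slot 1→Singh, Slot 2→Novak, Slot 3→Singh, Slot 4→Singh, Slot 5→Novak, Slot 6→Petrov, Slot 7→Novak.
Loads: Singh 3, Novak 3, Petrov 1 — all ≤ 3.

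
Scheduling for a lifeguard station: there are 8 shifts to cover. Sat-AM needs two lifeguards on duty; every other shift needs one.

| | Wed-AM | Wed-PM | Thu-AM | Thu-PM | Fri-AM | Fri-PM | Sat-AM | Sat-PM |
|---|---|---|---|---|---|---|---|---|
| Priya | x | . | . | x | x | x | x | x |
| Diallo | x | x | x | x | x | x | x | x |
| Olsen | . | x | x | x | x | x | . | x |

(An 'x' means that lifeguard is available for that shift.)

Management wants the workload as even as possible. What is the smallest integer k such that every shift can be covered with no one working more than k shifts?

With 3 lifeguards and 9 worker-slots to fill, someone must work at least ⌈9/3⌉ = 3 shifts, so k ≥ 3.
k = 3 works: Wed-AM→Priya, Wed-PM→Diallo, Thu-AM→Diallo, Thu-PM→Priya, Fri-AM→Olsen, Fri-PM→Olsen, Sat-AM→Priya+Diallo, Sat-PM→Olsen.
Loads: Priya 3, Diallo 3, Olsen 3 — all ≤ 3.

3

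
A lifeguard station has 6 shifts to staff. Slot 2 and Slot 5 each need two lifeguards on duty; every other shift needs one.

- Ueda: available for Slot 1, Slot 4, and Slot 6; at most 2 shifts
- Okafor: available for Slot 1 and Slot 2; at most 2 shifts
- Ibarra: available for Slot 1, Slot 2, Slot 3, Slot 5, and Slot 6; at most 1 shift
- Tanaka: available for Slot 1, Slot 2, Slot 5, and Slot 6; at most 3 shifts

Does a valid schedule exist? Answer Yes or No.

No

Total capacity is 8 and 8 slots are needed, so capacity alone doesn't rule it out.
Shifts {Slot 3, Slot 5} need 3 worker-slots in total, but the lifeguards available for any of those shifts (Ibarra and Tanaka) can supply at most 2 among them. So no valid schedule exists.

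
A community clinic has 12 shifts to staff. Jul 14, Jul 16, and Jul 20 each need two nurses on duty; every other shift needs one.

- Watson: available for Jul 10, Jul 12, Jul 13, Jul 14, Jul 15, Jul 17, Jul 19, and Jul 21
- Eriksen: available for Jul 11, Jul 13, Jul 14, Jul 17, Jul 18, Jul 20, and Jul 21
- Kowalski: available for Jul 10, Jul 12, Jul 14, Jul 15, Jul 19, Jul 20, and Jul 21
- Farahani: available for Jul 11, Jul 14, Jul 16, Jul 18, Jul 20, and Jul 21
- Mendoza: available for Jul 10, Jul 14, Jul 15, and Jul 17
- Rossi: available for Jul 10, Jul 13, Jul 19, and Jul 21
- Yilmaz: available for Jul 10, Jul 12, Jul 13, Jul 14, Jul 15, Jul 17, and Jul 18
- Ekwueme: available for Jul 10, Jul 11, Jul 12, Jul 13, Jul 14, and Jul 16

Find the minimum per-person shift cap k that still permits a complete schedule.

2

With 8 nurses and 15 worker-slots to fill, someone must work at least ⌈15/8⌉ = 2 shifts, so k ≥ 2.
k = 2 works: Jul 10→Mendoza, Jul 11→Eriksen, Jul 12→Watson, Jul 13→Rossi, Jul 14→Yilmaz+Ekwueme, Jul 15→Kowalski, Jul 16→Farahani+Ekwueme, Jul 17→Mendoza, Jul 18→Eriksen, Jul 19→Watson, Jul 20→Kowalski+Farahani, Jul 21→Rossi.
Loads: Watson 2, Eriksen 2, Kowalski 2, Farahani 2, Mendoza 2, Rossi 2, Yilmaz 1, Ekwueme 2 — all ≤ 2.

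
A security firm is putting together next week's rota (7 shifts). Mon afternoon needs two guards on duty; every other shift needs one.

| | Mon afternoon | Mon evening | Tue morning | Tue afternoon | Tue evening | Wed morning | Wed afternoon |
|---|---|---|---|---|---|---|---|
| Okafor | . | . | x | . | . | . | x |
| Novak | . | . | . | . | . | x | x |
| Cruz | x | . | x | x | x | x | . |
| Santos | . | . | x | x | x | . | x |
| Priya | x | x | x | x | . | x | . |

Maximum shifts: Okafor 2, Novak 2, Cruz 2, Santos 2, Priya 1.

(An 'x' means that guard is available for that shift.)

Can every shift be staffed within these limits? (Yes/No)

No

Total capacity is 9 and 8 slots are needed, so capacity alone doesn't rule it out.
Shifts {Mon afternoon, Mon evening} need 3 worker-slots in total, but the guards available for any of those shifts (Cruz and Priya) can supply at most 2 among them. So no valid schedule exists.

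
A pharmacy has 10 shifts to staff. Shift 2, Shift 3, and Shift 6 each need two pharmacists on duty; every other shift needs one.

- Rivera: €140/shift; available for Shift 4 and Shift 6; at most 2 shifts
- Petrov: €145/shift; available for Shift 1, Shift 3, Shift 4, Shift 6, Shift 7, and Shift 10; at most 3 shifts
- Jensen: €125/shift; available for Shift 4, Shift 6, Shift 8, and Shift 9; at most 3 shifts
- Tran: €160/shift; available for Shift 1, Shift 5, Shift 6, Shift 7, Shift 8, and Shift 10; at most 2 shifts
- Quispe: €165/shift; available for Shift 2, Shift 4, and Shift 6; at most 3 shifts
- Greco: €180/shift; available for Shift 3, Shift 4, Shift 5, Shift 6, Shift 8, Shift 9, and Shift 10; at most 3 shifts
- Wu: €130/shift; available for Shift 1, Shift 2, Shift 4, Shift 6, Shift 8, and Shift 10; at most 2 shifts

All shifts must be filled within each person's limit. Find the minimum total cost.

€1855

Shift 2 can only be covered by Quispe and Wu, so that assignment is forced.
Shift 3 can only be covered by Petrov and Greco, so that assignment is forced.
Picking the cheapest available pharmacist for each shift independently would cost €1815, but that ignores the shift limits.
An optimal schedule: Shift 1→Wu, Shift 2→Wu+Quispe, Shift 3→Petrov+Greco, Shift 4→Rivera, Shift 5→Tran, Shift 6→Jensen+Rivera, Shift 7→Petrov, Shift 8→Jensen, Shift 9→Jensen, Shift 10→Petrov.
Total: 130 + 130 + 165 + 145 + 180 + 140 + 160 + 125 + 140 + 145 + 125 + 125 + 145 = €1855.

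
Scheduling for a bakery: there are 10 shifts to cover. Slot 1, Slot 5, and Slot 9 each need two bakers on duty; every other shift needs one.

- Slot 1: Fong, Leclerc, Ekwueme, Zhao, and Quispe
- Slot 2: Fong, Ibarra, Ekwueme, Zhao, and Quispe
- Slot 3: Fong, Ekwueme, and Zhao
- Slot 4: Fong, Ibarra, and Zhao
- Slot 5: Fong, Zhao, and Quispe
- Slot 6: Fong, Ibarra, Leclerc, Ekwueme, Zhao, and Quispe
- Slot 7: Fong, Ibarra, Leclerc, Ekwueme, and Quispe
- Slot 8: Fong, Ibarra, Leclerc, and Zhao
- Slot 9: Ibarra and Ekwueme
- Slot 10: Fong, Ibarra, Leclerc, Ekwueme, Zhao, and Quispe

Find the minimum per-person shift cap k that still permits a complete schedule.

3

With 6 bakers and 13 worker-slots to fill, someone must work at least ⌈13/6⌉ = 3 shifts, so k ≥ 3.
k = 3 works: Slot 1→Ekwueme+Zhao, Slot 2→Ibarra, Slot 3→Fong, Slot 4→Fong, Slot 5→Fong+Zhao, Slot 6→Leclerc, Slot 7→Leclerc, Slot 8→Ibarra, Slot 9→Ibarra+Ekwueme, Slot 10→Leclerc.
Loads: Fong 3, Ibarra 3, Leclerc 3, Ekwueme 2, Zhao 2, Quispe 0 — all ≤ 3.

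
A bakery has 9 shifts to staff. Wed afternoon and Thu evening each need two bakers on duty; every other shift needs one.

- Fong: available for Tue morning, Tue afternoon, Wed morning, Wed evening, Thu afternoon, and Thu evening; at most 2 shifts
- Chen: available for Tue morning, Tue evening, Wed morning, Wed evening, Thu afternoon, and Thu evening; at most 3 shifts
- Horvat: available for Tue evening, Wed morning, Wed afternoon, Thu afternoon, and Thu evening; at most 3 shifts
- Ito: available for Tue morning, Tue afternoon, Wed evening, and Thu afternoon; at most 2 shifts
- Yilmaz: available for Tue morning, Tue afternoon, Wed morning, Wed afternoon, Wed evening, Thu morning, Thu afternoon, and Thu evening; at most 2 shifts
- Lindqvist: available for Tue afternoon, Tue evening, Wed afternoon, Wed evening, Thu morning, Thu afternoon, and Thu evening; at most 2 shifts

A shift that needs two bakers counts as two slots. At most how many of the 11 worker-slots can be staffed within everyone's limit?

Total capacity across all bakers is 2+3+3+2+2+2 = 14, and 11 slots are needed, so at most 11 can be filled.
An assignment achieving 11: Tue morning→Fong, Tue afternoon→Fong, Tue evening→Chen, Wed morning→Chen, Wed afternoon→Horvat+Yilmaz, Wed evening→Chen, Thu morning→Yilmaz, Thu afternoon→Horvat, Thu evening→Horvat+Lindqvist.
Loads: Fong 2/2, Chen 3/3, Horvat 3/3, Ito 0/2, Yilmaz 2/2, Lindqvist 1/2.

11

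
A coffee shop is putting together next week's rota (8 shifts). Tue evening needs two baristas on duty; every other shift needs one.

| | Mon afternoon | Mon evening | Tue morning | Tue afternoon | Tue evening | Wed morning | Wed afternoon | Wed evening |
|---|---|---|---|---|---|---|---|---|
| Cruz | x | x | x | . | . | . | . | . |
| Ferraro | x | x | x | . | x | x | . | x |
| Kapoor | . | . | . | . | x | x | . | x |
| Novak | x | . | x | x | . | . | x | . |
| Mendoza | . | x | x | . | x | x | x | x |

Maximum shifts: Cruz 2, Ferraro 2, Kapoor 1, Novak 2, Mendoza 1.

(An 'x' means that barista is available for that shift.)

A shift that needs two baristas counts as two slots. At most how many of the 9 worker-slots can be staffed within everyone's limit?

Total capacity across all baristas is 2+2+1+2+1 = 8, and 9 slots are needed, so at most 8 can be filled.
An assignment achieving 8: Mon afternoon→Cruz, Mon evening→Cruz, Tue afternoon→Novak, Tue evening→Ferraro+Kapoor, Wed morning→Ferraro, Wed afternoon→Novak, Wed evening→Mendoza.
Loads: Cruz 2/2, Ferraro 2/2, Kapoor 1/1, Novak 2/2, Mendoza 1/1.

8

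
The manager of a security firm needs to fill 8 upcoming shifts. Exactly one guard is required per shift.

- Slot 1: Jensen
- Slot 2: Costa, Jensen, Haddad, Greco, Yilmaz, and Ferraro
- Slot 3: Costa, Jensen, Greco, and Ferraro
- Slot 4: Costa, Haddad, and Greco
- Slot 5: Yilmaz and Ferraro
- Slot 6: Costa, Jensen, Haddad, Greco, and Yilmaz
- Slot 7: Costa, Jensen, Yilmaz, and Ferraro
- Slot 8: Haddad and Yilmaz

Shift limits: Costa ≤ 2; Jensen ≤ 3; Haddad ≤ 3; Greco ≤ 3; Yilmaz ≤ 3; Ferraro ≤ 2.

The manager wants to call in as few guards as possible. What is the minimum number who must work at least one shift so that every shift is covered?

3

8 slots to fill and no one can take more than 3, so at least ⌈8/3⌉ = 3 guards are needed.
Costa, Jensen, and Yilmaz alone can cover everything: Slot 1→Jensen, Slot 2→Jensen, Slot 3→Costa, Slot 4→Costa, Slot 5→Yilmaz, Slot 6→Jensen, Slot 7→Yilmaz, Slot 8→Yilmaz.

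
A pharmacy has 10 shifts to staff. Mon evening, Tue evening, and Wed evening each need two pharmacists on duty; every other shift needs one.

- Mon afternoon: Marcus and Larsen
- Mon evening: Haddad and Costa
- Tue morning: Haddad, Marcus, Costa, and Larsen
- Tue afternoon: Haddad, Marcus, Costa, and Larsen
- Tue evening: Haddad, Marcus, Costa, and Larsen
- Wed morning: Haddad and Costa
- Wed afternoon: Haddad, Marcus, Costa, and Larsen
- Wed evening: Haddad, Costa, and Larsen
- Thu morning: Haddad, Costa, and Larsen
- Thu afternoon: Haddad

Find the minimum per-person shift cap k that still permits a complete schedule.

With 4 pharmacists and 13 worker-slots to fill, someone must work at least ⌈13/4⌉ = 4 shifts, so k ≥ 4.
k = 4 works: Mon afternoon→Marcus, Mon evening→Haddad+Costa, Tue morning→Marcus, Tue afternoon→Marcus, Tue evening→Costa+Larsen, Wed morning→Haddad, Wed afternoon→Marcus, Wed evening→Haddad+Costa, Thu morning→Costa, Thu afternoon→Haddad.
Loads: Haddad 4, Marcus 4, Costa 4, Larsen 1 — all ≤ 4.

4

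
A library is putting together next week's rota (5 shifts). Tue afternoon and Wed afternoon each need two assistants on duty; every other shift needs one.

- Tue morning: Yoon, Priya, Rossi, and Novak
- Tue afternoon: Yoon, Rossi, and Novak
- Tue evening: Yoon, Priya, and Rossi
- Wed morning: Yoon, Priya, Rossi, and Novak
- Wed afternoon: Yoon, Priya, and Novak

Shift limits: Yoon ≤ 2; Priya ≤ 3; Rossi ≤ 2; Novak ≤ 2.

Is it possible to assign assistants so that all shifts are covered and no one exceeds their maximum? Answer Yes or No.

One valid schedule: Tue morning→Priya, Tue afternoon→Yoon+Rossi, Tue evening→Yoon, Wed morning→Priya, Wed afternoon→Priya+Novak.
Loads: Yoon 2/2, Priya 3/3, Rossi 1/2, Novak 1/2 — all within limits.

Yes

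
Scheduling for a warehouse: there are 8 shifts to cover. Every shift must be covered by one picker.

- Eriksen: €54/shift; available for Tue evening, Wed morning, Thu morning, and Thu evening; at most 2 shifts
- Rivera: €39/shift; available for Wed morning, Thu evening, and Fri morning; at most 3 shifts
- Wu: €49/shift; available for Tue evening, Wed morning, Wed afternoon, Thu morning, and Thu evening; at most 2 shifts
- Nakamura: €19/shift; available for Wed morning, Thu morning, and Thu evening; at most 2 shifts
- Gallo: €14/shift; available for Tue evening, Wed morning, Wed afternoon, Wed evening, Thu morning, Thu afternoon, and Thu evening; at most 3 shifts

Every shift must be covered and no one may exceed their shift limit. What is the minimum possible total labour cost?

€207

Wed evening can only be covered by Gallo, so that assignment is forced.
Thu afternoon can only be covered by Gallo, so that assignment is forced.
Fri morning can only be covered by Rivera, so that assignment is forced.
Picking the cheapest available picker for each shift independently would cost €137, but that ignores the shift limits.
An optimal schedule: Tue evening→Wu, Wed morning→Nakamura, Wed afternoon→Gallo, Wed evening→Gallo, Thu morning→Nakamura, Thu afternoon→Gallo, Thu evening→Rivera, Fri morning→Rivera.
Total: 49 + 19 + 14 + 14 + 19 + 14 + 39 + 39 = €207.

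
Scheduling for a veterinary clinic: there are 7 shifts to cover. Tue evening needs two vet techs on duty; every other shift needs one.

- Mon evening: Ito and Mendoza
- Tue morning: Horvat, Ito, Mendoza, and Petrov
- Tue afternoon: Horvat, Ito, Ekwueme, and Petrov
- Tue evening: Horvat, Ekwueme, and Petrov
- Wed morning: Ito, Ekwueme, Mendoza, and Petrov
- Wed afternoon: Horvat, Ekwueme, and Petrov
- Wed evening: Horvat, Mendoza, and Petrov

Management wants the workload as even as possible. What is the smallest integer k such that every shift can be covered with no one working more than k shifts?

2

With 5 vet techs and 8 worker-slots to fill, someone must work at least ⌈8/5⌉ = 2 shifts, so k ≥ 2.
k = 2 works: Mon evening→Ito, Tue morning→Ito, Tue afternoon→Ekwueme, Tue evening→Horvat+Ekwueme, Wed morning→Mendoza, Wed afternoon→Horvat, Wed evening→Mendoza.
Loads: Horvat 2, Ito 2, Ekwueme 2, Mendoza 2, Petrov 0 — all ≤ 2.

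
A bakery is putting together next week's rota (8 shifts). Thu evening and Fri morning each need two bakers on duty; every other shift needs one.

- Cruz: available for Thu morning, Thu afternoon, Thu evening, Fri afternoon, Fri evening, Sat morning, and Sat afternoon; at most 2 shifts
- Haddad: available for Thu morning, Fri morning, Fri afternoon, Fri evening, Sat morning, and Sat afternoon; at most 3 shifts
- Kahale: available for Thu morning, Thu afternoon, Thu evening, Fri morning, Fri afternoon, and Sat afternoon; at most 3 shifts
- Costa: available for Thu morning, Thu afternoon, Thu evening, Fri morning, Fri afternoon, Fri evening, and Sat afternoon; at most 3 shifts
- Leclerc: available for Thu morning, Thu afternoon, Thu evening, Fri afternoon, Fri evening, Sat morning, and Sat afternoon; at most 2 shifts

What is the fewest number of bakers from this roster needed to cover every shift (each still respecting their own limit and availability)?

10 slots to fill and no one can take more than 3, so at least ⌈10/3⌉ = 4 bakers are needed.
Cruz, Haddad, Kahale, and Costa alone can cover everything: Thu morning→Haddad, Thu afternoon→Cruz, Thu evening→Kahale+Costa, Fri morning→Haddad+Kahale, Fri afternoon→Kahale, Fri evening→Haddad, Sat morning→Cruz, Sat afternoon→Costa.

4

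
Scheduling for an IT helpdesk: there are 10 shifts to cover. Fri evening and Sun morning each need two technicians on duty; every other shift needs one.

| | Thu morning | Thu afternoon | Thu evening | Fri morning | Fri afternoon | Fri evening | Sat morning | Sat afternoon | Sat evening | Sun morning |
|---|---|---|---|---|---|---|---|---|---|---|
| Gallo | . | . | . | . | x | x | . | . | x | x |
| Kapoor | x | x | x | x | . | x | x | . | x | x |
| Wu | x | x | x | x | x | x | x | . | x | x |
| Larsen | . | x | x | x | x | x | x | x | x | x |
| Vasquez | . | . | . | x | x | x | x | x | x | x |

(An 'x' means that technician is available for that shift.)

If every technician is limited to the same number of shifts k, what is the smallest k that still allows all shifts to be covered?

With 5 technicians and 12 worker-slots to fill, someone must work at least ⌈12/5⌉ = 3 shifts, so k ≥ 3.
k = 3 works: Thu morning→Kapoor, Thu afternoon→Kapoor, Thu evening→Kapoor, Fri morning→Wu, Fri afternoon→Gallo, Fri evening→Gallo+Wu, Sat morning→Wu, Sat afternoon→Larsen, Sat evening→Gallo, Sun morning→Larsen+Vasquez.
Loads: Gallo 3, Kapoor 3, Wu 3, Larsen 2, Vasquez 1 — all ≤ 3.

3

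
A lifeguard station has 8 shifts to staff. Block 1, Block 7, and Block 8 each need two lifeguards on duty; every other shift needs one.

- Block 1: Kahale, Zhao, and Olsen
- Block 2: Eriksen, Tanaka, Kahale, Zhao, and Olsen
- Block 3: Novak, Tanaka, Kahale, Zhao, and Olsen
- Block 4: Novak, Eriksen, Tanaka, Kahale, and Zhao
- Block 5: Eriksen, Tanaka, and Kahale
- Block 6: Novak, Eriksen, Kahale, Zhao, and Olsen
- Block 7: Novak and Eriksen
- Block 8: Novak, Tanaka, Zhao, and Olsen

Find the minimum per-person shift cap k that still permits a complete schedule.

2

With 6 lifeguards and 11 worker-slots to fill, someone must work at least ⌈11/6⌉ = 2 shifts, so k ≥ 2.
k = 2 works: Block 1→Kahale+Zhao, Block 2→Tanaka, Block 3→Novak, Block 4→Tanaka, Block 5→Eriksen, Block 6→Kahale, Block 7→Novak+Eriksen, Block 8→Zhao+Olsen.
Loads: Novak 2, Eriksen 2, Tanaka 2, Kahale 2, Zhao 2, Olsen 1 — all ≤ 2.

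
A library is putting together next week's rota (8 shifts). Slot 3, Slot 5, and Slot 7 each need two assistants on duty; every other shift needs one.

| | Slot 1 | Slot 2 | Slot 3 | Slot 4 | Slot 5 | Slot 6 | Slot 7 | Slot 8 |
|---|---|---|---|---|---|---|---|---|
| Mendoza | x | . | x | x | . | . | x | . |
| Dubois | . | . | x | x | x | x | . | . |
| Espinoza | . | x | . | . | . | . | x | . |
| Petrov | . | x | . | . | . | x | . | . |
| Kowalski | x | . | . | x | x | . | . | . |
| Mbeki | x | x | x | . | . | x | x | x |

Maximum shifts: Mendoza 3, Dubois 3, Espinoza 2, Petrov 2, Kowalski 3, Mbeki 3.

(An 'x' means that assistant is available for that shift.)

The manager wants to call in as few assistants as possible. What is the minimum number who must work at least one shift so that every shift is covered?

4

11 slots to fill and no one can take more than 3, so at least ⌈11/3⌉ = 4 assistants are needed.
Mendoza, Dubois, Kowalski, and Mbeki alone can cover everything: Slot 1→Mendoza, Slot 2→Mbeki, Slot 3→Mendoza+Dubois, Slot 4→Kowalski, Slot 5→Dubois+Kowalski, Slot 6→Dubois, Slot 7→Mendoza+Mbeki, Slot 8→Mbeki.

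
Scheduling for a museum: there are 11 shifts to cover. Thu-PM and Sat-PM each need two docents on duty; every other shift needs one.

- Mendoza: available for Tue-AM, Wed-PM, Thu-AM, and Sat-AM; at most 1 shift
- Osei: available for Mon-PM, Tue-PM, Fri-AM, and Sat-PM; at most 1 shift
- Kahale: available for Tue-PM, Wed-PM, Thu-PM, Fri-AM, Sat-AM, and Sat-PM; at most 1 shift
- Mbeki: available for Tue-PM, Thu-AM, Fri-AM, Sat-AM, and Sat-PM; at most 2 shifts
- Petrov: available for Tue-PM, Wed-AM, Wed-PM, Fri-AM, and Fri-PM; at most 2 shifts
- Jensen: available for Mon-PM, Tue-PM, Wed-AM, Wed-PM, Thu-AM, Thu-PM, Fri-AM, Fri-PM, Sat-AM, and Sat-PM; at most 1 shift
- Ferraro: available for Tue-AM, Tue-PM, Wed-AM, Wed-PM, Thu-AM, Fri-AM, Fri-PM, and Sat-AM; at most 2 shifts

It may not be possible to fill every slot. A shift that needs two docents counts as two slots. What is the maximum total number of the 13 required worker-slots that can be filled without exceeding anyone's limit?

10

Total capacity across all docents is 1+1+1+2+2+1+2 = 10, and 13 slots are needed, so at most 10 can be filled.
An assignment achieving 10: Mon-PM→Osei, Tue-AM→Mendoza, Wed-AM→Petrov, Wed-PM→Ferraro, Thu-AM→Mbeki, Thu-PM→Kahale+Jensen, Fri-PM→Petrov, Sat-AM→Ferraro, Sat-PM→Mbeki.
Loads: Mendoza 1/1, Osei 1/1, Kahale 1/1, Mbeki 2/2, Petrov 2/2, Jensen 1/1, Ferraro 2/2.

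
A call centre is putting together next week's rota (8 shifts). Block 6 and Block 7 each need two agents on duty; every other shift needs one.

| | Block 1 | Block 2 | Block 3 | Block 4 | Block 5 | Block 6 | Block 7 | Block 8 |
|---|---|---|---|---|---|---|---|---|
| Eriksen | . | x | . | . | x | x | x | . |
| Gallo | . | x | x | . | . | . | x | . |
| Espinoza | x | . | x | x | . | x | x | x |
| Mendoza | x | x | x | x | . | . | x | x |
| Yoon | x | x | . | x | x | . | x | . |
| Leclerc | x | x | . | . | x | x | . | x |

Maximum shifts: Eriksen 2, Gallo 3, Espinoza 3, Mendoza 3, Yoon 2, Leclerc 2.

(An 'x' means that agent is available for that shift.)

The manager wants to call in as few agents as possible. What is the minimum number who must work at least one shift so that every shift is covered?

4

10 slots to fill and no one can take more than 3, so at least ⌈10/3⌉ = 4 agents are needed.
Eriksen, Gallo, Espinoza, and Mendoza alone can cover everything: Block 1→Espinoza, Block 2→Gallo, Block 3→Gallo, Block 4→Espinoza, Block 5→Eriksen, Block 6→Eriksen+Espinoza, Block 7→Gallo+Mendoza, Block 8→Mendoza.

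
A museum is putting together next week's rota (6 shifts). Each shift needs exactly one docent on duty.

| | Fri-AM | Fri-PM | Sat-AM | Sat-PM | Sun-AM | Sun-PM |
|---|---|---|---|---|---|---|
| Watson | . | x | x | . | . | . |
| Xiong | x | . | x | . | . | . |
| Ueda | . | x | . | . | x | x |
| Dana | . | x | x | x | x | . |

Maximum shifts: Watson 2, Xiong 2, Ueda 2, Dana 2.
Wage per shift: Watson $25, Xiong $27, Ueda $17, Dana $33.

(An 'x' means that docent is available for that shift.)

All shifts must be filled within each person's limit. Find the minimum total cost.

Fri-AM can only be covered by Xiong, so that assignment is forced.
Sat-PM can only be covered by Dana, so that assignment is forced.
Sun-PM can only be covered by Ueda, so that assignment is forced.
Picking the cheapest available docent for each shift independently would cost $136, but that ignores the shift limits.
An optimal schedule: Fri-AM→Xiong, Fri-PM→Watson, Sat-AM→Watson, Sat-PM→Dana, Sun-AM→Ueda, Sun-PM→Ueda.
Total: 27 + 25 + 25 + 33 + 17 + 17 = $144.

$144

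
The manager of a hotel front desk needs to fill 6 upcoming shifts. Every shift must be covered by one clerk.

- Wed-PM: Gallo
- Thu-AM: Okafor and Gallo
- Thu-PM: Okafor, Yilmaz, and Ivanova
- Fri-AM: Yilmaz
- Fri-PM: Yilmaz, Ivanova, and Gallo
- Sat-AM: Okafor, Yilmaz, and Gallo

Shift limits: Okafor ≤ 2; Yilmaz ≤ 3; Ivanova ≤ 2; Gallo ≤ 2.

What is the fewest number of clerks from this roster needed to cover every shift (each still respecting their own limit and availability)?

3

6 slots to fill and no one can take more than 3, so at least ⌈6/3⌉ = 2 clerks are needed.
Any 2 clerks together have capacity at most 3+2 = 5 < 6 slots, so 2 can never suffice.
Okafor, Yilmaz, and Gallo alone can cover everything: Wed-PM→Gallo, Thu-AM→Okafor, Thu-PM→Okafor, Fri-AM→Yilmaz, Fri-PM→Yilmaz, Sat-AM→Yilmaz.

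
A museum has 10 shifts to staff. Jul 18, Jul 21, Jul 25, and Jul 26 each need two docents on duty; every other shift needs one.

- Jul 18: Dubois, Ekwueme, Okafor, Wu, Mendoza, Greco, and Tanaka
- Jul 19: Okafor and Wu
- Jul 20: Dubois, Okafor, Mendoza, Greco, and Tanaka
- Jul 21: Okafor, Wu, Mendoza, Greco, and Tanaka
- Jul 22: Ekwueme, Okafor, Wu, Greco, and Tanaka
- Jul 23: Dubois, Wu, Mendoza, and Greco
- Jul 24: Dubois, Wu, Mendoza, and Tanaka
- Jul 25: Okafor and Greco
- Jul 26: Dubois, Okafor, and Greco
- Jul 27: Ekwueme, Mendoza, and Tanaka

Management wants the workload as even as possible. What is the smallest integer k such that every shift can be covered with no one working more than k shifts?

With 7 docents and 14 worker-slots to fill, someone must work at least ⌈14/7⌉ = 2 shifts, so k ≥ 2.
k = 2 works: Jul 18→Mendoza+Tanaka, Jul 19→Okafor, Jul 20→Mendoza, Jul 21→Wu+Tanaka, Jul 22→Ekwueme, Jul 23→Dubois, Jul 24→Wu, Jul 25→Okafor+Greco, Jul 26→Dubois+Greco, Jul 27→Ekwueme.
Loads: Dubois 2, Ekwueme 2, Okafor 2, Wu 2, Mendoza 2, Greco 2, Tanaka 2 — all ≤ 2.

2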